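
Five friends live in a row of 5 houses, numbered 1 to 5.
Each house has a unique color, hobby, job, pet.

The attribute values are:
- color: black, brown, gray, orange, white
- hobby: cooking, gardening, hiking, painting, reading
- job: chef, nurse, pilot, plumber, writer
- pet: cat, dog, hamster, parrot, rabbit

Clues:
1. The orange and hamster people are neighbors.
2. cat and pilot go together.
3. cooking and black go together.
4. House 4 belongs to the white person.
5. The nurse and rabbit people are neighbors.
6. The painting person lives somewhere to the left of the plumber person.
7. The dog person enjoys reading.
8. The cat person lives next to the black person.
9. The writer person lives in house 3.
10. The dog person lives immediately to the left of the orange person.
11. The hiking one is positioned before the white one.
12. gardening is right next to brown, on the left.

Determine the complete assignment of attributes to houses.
Solution:

House | Color | Hobby | Job | Pet
---------------------------------
  1   | gray | reading | nurse | dog
  2   | orange | gardening | chef | rabbit
  3   | brown | hiking | writer | hamster
  4   | white | painting | pilot | cat
  5   | black | cooking | plumber | parrot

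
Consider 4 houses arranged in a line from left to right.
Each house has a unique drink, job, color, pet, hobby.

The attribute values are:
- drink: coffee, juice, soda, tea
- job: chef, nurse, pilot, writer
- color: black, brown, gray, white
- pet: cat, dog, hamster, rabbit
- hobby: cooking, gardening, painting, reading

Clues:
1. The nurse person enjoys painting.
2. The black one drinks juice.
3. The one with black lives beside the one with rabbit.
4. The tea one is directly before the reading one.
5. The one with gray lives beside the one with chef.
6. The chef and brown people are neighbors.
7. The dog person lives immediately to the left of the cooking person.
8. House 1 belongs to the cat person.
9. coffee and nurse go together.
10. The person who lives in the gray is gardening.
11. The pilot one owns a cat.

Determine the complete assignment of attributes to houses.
Solution:

House | Drink | Job | Color | Pet | Hobby
-----------------------------------------
  1   | tea | pilot | gray | cat | gardening
  2   | juice | chef | black | dog | reading
  3   | soda | writer | brown | rabbit | cooking
  4   | coffee | nurse | white | hamster | painting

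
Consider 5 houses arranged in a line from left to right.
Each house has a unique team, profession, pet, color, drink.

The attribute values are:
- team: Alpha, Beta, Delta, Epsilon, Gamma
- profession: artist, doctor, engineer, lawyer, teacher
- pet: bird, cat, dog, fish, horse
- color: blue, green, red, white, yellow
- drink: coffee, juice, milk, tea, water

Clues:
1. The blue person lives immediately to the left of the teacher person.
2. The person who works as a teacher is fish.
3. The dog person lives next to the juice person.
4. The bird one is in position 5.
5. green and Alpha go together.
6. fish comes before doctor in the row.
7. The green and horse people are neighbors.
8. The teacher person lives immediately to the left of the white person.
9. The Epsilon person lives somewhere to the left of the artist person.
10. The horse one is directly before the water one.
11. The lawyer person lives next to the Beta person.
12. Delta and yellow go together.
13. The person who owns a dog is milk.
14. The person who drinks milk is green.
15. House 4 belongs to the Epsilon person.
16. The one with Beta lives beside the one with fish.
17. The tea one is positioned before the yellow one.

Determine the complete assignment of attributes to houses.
Solution:

House | Team | Profession | Pet | Color | Drink
-----------------------------------------------
  1   | Alpha | lawyer | dog | green | milk
  2   | Beta | engineer | horse | blue | juice
  3   | Gamma | teacher | fish | red | water
  4   | Epsilon | doctor | cat | white | tea
  5   | Delta | artist | bird | yellow | coffee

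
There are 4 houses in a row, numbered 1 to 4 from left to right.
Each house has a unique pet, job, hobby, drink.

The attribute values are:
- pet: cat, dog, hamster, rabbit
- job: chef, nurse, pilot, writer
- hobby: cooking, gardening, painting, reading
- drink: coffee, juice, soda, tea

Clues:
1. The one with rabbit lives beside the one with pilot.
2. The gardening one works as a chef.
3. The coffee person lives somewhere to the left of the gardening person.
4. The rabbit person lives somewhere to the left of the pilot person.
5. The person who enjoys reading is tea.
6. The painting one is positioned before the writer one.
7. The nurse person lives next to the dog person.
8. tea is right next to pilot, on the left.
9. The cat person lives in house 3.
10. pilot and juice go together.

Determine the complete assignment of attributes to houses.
Solution:

House | Pet | Job | Hobby | Drink
---------------------------------
  1   | rabbit | nurse | reading | tea
  2   | dog | pilot | painting | juice
  3   | cat | writer | cooking | coffee
  4   | hamster | chef | gardening | soda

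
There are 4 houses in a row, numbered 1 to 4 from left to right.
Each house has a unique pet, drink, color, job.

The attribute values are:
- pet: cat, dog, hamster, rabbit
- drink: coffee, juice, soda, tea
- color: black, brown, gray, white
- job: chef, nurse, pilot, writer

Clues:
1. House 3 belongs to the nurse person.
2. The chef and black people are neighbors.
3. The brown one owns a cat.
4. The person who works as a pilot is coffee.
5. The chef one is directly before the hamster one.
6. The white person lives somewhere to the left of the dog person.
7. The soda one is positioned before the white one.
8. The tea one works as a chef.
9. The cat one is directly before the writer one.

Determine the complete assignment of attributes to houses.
Solution:

House | Pet | Drink | Color | Job
---------------------------------
  1   | cat | tea | brown | chef
  2   | hamster | soda | black | writer
  3   | rabbit | juice | white | nurse
  4   | dog | coffee | gray | pilot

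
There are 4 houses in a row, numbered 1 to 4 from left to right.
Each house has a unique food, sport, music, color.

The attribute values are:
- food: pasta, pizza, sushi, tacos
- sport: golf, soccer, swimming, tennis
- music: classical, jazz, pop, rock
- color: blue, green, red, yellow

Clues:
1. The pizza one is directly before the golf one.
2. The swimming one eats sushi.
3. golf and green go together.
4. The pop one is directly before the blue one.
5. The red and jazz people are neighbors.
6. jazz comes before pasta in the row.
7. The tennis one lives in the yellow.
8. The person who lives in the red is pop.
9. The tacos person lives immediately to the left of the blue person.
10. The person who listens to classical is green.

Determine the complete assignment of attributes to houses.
Solution:

House | Food | Sport | Music | Color
------------------------------------
  1   | tacos | soccer | pop | red
  2   | sushi | swimming | jazz | blue
  3   | pizza | tennis | rock | yellow
  4   | pasta | golf | classical | green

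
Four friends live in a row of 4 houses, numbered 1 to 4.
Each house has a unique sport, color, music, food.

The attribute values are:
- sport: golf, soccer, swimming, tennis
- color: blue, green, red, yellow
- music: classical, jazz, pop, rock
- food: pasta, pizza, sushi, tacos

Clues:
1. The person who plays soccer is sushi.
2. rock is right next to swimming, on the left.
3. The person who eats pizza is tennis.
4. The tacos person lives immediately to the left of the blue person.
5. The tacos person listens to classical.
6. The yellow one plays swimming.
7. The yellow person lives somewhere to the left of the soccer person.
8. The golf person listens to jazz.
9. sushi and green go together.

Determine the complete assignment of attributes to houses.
Solution:

House | Sport | Color | Music | Food
------------------------------------
  1   | tennis | red | rock | pizza
  2   | swimming | yellow | classical | tacos
  3   | golf | blue | jazz | pasta
  4   | soccer | green | pop | sushi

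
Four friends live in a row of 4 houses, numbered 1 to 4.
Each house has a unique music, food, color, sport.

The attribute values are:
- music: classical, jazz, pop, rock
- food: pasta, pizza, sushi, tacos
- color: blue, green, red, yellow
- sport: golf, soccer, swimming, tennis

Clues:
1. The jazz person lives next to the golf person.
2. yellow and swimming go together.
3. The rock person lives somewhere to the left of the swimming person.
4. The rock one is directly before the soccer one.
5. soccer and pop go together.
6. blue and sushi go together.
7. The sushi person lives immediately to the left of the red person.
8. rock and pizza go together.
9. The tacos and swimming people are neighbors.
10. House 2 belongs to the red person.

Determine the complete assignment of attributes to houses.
Solution:

House | Music | Food | Color | Sport
------------------------------------
  1   | jazz | sushi | blue | tennis
  2   | rock | pizza | red | golf
  3   | pop | tacos | green | soccer
  4   | classical | pasta | yellow | swimming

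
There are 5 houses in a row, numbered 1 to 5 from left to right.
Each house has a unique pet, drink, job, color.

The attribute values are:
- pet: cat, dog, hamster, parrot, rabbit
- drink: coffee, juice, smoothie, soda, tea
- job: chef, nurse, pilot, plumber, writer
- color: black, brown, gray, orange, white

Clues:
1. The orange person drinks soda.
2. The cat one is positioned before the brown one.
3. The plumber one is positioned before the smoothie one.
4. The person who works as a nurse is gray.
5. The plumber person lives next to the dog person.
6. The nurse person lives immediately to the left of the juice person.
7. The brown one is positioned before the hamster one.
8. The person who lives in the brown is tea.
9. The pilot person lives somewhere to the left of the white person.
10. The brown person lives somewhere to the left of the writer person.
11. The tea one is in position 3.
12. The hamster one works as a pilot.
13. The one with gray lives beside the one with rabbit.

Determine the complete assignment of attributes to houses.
Solution:

House | Pet | Drink | Job | Color
---------------------------------
  1   | cat | coffee | nurse | gray
  2   | rabbit | juice | plumber | black
  3   | dog | tea | chef | brown
  4   | hamster | soda | pilot | orange
  5   | parrot | smoothie | writer | white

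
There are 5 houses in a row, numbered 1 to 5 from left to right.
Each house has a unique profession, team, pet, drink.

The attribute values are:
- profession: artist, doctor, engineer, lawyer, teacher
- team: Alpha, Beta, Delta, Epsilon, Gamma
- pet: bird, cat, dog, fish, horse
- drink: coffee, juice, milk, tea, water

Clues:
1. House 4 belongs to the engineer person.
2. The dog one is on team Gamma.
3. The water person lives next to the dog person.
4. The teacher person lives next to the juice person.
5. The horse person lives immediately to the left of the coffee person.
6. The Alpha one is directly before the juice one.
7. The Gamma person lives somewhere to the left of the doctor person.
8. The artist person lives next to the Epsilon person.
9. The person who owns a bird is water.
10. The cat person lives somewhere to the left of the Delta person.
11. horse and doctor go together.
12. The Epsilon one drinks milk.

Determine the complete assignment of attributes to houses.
Solution:

House | Profession | Team | Pet | Drink
---------------------------------------
  1   | teacher | Alpha | bird | water
  2   | artist | Gamma | dog | juice
  3   | doctor | Epsilon | horse | milk
  4   | engineer | Beta | cat | coffee
  5   | lawyer | Delta | fish | tea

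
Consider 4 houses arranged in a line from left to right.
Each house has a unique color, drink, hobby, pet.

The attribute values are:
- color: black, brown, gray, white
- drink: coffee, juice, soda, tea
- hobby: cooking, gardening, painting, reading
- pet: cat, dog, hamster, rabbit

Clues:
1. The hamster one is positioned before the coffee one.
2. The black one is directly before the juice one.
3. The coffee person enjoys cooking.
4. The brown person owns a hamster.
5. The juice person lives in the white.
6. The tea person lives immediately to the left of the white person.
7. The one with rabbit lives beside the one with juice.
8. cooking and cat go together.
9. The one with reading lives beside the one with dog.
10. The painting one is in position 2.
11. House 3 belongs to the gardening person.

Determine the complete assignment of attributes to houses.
Solution:

House | Color | Drink | Hobby | Pet
-----------------------------------
  1   | black | tea | reading | rabbit
  2   | white | juice | painting | dog
  3   | brown | soda | gardening | hamster
  4   | gray | coffee | cooking | cat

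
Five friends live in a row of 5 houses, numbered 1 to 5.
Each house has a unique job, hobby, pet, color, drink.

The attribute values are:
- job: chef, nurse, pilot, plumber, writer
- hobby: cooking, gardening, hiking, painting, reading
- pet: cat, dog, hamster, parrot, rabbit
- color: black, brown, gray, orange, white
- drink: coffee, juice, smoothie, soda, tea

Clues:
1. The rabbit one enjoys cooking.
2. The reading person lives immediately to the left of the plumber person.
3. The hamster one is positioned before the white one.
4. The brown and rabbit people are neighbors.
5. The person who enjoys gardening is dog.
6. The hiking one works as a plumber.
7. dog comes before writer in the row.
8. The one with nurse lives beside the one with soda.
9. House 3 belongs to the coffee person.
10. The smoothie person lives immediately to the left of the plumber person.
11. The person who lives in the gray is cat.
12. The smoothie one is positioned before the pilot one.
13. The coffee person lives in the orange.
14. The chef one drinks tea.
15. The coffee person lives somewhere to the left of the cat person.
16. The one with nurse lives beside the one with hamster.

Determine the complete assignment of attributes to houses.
Solution:

House | Job | Hobby | Pet | Color | Drink
-----------------------------------------
  1   | nurse | reading | parrot | black | smoothie
  2   | plumber | hiking | hamster | brown | soda
  3   | pilot | cooking | rabbit | orange | coffee
  4   | chef | gardening | dog | white | tea
  5   | writer | painting | cat | gray | juice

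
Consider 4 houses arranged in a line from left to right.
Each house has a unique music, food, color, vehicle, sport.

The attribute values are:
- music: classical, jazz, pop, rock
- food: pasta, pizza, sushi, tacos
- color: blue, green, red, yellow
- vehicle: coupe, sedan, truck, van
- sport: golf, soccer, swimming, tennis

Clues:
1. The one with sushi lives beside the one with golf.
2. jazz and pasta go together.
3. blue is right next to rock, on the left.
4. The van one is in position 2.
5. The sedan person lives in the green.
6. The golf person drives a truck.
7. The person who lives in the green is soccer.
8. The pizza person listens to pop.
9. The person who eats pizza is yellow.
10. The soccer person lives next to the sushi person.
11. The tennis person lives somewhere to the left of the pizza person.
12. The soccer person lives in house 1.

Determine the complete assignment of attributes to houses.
Solution:

House | Music | Food | Color | Vehicle | Sport
----------------------------------------------
  1   | jazz | pasta | green | sedan | soccer
  2   | classical | sushi | blue | van | tennis
  3   | rock | tacos | red | truck | golf
  4   | pop | pizza | yellow | coupe | swimming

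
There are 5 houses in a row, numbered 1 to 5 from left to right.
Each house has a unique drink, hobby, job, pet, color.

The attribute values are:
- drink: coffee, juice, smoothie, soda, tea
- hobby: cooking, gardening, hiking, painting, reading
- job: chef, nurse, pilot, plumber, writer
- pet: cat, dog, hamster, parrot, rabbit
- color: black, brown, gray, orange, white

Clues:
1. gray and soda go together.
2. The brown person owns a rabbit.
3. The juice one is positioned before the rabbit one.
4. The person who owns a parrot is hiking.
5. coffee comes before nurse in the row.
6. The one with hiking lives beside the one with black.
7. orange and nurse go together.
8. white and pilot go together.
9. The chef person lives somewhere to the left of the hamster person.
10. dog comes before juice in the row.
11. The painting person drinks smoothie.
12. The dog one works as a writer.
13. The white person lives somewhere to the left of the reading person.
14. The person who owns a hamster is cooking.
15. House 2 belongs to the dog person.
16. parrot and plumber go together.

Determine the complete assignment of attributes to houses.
Solution:

House | Drink | Hobby | Job | Pet | Color
-----------------------------------------
  1   | soda | hiking | plumber | parrot | gray
  2   | smoothie | painting | writer | dog | black
  3   | juice | gardening | pilot | cat | white
  4   | coffee | reading | chef | rabbit | brown
  5   | tea | cooking | nurse | hamster | orange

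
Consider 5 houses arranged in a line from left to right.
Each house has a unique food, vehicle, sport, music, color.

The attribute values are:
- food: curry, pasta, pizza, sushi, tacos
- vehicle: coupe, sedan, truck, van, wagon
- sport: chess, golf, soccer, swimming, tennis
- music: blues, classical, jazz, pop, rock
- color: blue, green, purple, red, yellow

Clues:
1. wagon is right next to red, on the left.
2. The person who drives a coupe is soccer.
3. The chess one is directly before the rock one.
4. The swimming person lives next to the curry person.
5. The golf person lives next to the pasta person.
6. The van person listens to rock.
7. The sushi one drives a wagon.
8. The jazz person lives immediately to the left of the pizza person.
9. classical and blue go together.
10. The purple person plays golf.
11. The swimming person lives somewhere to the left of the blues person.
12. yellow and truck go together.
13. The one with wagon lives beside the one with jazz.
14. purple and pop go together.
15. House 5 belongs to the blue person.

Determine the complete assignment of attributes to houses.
Solution:

House | Food | Vehicle | Sport | Music | Color
----------------------------------------------
  1   | sushi | wagon | golf | pop | purple
  2   | pasta | sedan | chess | jazz | red
  3   | pizza | van | swimming | rock | green
  4   | curry | truck | tennis | blues | yellow
  5   | tacos | coupe | soccer | classical | blue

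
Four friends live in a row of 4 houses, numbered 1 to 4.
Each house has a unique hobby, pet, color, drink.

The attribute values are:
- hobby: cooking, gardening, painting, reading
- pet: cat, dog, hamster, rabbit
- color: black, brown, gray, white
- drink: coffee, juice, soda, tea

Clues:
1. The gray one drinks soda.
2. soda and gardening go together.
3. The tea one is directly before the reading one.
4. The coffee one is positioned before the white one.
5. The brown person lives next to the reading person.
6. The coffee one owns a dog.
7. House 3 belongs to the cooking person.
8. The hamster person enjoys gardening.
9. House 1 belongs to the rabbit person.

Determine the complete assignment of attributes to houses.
Solution:

House | Hobby | Pet | Color | Drink
-----------------------------------
  1   | painting | rabbit | brown | tea
  2   | reading | dog | black | coffee
  3   | cooking | cat | white | juice
  4   | gardening | hamster | gray | soda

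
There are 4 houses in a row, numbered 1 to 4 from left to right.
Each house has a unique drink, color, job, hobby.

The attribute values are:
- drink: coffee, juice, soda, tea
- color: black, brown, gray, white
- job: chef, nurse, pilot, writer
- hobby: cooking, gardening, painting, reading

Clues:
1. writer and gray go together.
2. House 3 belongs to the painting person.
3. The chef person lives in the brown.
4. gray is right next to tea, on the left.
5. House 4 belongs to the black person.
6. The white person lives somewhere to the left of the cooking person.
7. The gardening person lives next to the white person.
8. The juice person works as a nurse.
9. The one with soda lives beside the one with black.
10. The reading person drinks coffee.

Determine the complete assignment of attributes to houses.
Solution:

House | Drink | Color | Job | Hobby
-----------------------------------
  1   | coffee | gray | writer | reading
  2   | tea | brown | chef | gardening
  3   | soda | white | pilot | painting
  4   | juice | black | nurse | cooking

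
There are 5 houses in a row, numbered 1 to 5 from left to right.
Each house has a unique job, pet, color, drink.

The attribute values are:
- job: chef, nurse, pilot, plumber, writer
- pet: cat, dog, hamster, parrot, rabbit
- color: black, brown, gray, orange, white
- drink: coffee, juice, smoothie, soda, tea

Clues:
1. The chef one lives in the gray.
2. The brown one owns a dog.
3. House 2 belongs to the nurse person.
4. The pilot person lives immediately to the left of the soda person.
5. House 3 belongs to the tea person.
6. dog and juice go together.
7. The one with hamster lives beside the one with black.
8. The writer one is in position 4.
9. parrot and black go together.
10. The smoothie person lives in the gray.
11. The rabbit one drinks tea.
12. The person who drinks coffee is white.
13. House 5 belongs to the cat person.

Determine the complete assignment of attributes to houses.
Solution:

House | Job | Pet | Color | Drink
---------------------------------
  1   | pilot | hamster | white | coffee
  2   | nurse | parrot | black | soda
  3   | plumber | rabbit | orange | tea
  4   | writer | dog | brown | juice
  5   | chef | cat | gray | smoothie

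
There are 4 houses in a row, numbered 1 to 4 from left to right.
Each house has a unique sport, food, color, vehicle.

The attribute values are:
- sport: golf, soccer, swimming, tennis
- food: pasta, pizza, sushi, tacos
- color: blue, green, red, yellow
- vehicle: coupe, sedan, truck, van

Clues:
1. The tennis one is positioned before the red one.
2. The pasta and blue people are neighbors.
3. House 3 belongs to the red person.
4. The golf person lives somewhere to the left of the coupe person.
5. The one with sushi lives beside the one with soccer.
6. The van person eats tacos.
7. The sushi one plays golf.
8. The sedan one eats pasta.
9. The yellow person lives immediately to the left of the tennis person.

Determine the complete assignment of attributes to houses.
Solution:

House | Sport | Food | Color | Vehicle
--------------------------------------
  1   | swimming | pasta | yellow | sedan
  2   | tennis | tacos | blue | van
  3   | golf | sushi | red | truck
  4   | soccer | pizza | green | coupe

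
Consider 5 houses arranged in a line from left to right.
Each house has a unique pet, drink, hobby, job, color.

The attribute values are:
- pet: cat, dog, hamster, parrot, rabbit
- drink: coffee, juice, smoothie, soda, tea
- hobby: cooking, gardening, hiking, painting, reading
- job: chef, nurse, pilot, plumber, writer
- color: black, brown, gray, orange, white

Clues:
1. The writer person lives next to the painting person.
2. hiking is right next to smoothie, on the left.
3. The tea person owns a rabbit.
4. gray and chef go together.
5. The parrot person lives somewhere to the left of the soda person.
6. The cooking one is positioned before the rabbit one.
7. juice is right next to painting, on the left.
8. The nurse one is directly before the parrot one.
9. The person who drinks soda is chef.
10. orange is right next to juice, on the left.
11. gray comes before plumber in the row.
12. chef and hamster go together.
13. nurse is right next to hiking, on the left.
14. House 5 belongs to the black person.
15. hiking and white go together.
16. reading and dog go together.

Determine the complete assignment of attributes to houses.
Solution:

House | Pet | Drink | Hobby | Job | Color
-----------------------------------------
  1   | dog | coffee | reading | nurse | orange
  2   | parrot | juice | hiking | writer | white
  3   | cat | smoothie | painting | pilot | brown
  4   | hamster | soda | cooking | chef | gray
  5   | rabbit | tea | gardening | plumber | black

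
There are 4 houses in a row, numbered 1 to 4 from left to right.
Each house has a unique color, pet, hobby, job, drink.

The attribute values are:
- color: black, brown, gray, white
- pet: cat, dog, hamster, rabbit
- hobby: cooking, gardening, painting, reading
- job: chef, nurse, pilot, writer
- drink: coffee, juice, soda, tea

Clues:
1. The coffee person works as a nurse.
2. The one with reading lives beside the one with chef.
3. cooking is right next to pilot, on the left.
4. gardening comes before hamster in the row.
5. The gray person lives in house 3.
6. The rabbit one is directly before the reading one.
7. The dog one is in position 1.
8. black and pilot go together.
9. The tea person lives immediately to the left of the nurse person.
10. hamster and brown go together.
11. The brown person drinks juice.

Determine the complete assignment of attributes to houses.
Solution:

House | Color | Pet | Hobby | Job | Drink
-----------------------------------------
  1   | white | dog | cooking | writer | soda
  2   | black | rabbit | gardening | pilot | tea
  3   | gray | cat | reading | nurse | coffee
  4   | brown | hamster | painting | chef | juice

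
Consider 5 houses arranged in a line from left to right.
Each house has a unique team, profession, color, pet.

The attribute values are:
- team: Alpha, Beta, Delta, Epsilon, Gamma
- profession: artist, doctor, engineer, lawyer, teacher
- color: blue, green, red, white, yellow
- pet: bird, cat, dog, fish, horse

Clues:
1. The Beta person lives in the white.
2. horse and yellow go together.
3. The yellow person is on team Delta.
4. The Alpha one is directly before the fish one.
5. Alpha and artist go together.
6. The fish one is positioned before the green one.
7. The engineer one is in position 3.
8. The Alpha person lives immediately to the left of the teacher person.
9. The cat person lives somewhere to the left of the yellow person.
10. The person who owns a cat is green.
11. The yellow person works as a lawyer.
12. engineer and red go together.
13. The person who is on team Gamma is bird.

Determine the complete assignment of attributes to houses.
Solution:

House | Team | Profession | Color | Pet
---------------------------------------
  1   | Alpha | artist | blue | dog
  2   | Beta | teacher | white | fish
  3   | Gamma | engineer | red | bird
  4   | Epsilon | doctor | green | cat
  5   | Delta | lawyer | yellow | horse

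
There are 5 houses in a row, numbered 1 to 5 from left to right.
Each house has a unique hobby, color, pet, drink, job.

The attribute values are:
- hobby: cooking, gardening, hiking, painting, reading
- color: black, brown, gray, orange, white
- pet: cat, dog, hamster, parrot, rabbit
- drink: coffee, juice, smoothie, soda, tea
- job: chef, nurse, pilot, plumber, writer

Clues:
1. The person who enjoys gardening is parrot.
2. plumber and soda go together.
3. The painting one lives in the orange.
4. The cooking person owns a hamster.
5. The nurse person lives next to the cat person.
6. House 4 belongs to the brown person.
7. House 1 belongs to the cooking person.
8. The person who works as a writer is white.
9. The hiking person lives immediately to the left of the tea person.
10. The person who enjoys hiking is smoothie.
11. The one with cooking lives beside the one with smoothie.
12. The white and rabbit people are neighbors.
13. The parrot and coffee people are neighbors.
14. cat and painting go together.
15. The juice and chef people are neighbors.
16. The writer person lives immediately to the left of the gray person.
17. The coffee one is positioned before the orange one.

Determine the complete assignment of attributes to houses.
Solution:

House | Hobby | Color | Pet | Drink | Job
-----------------------------------------
  1   | cooking | white | hamster | juice | writer
  2   | hiking | gray | rabbit | smoothie | chef
  3   | gardening | black | parrot | tea | pilot
  4   | reading | brown | dog | coffee | nurse
  5   | painting | orange | cat | soda | plumber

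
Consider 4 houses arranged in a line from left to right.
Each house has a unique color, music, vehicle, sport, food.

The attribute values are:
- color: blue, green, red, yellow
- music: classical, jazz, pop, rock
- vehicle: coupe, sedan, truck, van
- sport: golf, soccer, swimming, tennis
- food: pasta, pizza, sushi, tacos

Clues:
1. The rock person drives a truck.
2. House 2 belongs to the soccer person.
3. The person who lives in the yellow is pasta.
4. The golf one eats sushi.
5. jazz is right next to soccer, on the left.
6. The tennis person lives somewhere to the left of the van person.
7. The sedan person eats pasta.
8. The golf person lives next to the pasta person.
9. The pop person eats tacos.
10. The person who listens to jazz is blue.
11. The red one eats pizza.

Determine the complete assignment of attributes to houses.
Solution:

House | Color | Music | Vehicle | Sport | Food
----------------------------------------------
  1   | blue | jazz | coupe | golf | sushi
  2   | yellow | classical | sedan | soccer | pasta
  3   | red | rock | truck | tennis | pizza
  4   | green | pop | van | swimming | tacos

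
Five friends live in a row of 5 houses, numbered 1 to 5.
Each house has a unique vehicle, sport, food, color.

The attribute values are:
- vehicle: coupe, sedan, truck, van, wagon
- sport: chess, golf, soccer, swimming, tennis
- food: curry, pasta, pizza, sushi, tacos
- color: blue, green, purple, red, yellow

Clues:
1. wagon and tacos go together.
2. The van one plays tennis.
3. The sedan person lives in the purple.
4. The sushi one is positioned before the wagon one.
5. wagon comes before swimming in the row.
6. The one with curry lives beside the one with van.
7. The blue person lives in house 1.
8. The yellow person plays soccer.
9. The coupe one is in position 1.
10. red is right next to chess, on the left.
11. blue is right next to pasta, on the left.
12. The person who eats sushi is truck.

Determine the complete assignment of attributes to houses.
Solution:

House | Vehicle | Sport | Food | Color
--------------------------------------
  1   | coupe | golf | curry | blue
  2   | van | tennis | pasta | red
  3   | truck | chess | sushi | green
  4   | wagon | soccer | tacos | yellow
  5   | sedan | swimming | pizza | purple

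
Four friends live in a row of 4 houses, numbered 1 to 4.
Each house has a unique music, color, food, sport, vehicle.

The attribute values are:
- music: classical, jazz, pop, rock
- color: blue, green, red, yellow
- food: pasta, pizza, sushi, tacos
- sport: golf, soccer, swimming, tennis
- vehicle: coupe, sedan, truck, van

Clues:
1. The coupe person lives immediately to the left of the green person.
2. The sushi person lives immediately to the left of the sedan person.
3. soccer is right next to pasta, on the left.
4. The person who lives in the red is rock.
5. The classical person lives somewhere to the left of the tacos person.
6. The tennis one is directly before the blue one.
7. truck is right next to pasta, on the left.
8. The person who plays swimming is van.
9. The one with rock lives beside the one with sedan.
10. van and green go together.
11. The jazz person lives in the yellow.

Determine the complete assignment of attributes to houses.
Solution:

House | Music | Color | Food | Sport | Vehicle
----------------------------------------------
  1   | rock | red | sushi | soccer | truck
  2   | jazz | yellow | pasta | tennis | sedan
  3   | classical | blue | pizza | golf | coupe
  4   | pop | green | tacos | swimming | van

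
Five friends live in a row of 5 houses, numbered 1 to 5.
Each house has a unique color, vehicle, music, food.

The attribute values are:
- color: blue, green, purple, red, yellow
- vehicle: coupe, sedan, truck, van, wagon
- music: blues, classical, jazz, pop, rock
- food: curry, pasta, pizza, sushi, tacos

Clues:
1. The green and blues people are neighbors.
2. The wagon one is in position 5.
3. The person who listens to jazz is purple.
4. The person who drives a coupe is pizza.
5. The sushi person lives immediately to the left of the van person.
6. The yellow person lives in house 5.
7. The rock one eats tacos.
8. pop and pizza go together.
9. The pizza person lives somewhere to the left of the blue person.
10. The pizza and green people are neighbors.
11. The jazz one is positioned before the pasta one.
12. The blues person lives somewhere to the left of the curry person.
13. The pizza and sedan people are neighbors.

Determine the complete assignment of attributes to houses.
Solution:

House | Color | Vehicle | Music | Food
--------------------------------------
  1   | red | coupe | pop | pizza
  2   | green | sedan | rock | tacos
  3   | blue | truck | blues | sushi
  4   | purple | van | jazz | curry
  5   | yellow | wagon | classical | pasta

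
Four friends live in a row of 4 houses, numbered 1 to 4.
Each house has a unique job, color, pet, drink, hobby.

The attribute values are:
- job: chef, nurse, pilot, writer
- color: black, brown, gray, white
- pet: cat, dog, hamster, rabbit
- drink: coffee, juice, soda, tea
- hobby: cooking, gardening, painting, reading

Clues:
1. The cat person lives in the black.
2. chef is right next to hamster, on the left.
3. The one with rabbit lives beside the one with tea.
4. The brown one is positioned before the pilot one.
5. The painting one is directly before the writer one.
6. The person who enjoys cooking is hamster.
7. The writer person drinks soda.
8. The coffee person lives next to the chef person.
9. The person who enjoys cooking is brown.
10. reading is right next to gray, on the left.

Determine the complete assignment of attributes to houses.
Solution:

House | Job | Color | Pet | Drink | Hobby
-----------------------------------------
  1   | nurse | white | rabbit | coffee | reading
  2   | chef | gray | dog | tea | painting
  3   | writer | brown | hamster | soda | cooking
  4   | pilot | black | cat | juice | gardening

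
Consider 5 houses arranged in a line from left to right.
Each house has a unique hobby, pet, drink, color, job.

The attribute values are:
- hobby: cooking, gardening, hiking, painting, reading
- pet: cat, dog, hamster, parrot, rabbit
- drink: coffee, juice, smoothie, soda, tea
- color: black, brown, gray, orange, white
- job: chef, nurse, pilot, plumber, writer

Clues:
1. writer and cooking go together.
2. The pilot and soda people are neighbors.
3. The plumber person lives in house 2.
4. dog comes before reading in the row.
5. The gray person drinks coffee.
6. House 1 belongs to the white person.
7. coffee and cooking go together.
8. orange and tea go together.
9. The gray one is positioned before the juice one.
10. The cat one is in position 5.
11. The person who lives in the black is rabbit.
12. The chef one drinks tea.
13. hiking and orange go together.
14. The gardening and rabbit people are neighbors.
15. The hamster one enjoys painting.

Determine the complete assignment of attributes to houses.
Solution:

House | Hobby | Pet | Drink | Color | Job
-----------------------------------------
  1   | gardening | dog | smoothie | white | pilot
  2   | reading | rabbit | soda | black | plumber
  3   | cooking | parrot | coffee | gray | writer
  4   | painting | hamster | juice | brown | nurse
  5   | hiking | cat | tea | orange | chef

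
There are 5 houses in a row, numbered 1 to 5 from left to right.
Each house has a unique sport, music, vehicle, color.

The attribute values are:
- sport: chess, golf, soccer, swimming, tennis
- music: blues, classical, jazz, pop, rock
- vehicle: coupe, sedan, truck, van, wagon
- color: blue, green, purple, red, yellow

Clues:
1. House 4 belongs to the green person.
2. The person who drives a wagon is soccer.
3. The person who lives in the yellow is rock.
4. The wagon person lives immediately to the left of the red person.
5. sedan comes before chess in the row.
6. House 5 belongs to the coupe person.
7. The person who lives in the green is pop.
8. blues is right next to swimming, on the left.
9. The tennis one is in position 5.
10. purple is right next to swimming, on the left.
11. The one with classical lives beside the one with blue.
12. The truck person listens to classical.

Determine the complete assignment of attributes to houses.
Solution:

House | Sport | Music | Vehicle | Color
---------------------------------------
  1   | soccer | blues | wagon | purple
  2   | swimming | classical | truck | red
  3   | golf | jazz | sedan | blue
  4   | chess | pop | van | green
  5   | tennis | rock | coupe | yellow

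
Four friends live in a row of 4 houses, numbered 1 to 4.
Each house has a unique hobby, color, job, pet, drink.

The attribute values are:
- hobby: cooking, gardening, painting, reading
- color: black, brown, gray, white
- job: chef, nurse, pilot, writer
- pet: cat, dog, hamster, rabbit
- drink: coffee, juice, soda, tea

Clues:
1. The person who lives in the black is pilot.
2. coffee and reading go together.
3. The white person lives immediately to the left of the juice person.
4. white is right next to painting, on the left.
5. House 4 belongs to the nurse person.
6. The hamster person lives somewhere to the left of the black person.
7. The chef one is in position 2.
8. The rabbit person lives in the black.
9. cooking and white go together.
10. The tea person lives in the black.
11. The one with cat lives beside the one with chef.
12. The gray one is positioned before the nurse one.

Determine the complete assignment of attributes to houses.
Solution:

House | Hobby | Color | Job | Pet | Drink
-----------------------------------------
  1   | cooking | white | writer | cat | soda
  2   | painting | gray | chef | hamster | juice
  3   | gardening | black | pilot | rabbit | tea
  4   | reading | brown | nurse | dog | coffee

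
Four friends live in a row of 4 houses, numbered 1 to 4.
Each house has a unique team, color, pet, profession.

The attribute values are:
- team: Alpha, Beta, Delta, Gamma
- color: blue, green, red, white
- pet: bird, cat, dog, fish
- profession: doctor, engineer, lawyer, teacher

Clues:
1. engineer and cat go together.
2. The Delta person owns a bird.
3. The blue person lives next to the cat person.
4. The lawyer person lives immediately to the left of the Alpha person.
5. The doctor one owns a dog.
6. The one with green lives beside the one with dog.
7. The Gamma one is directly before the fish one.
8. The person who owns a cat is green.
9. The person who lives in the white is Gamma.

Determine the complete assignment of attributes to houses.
Solution:

House | Team | Color | Pet | Profession
---------------------------------------
  1   | Delta | blue | bird | lawyer
  2   | Alpha | green | cat | engineer
  3   | Gamma | white | dog | doctor
  4   | Beta | red | fish | teacher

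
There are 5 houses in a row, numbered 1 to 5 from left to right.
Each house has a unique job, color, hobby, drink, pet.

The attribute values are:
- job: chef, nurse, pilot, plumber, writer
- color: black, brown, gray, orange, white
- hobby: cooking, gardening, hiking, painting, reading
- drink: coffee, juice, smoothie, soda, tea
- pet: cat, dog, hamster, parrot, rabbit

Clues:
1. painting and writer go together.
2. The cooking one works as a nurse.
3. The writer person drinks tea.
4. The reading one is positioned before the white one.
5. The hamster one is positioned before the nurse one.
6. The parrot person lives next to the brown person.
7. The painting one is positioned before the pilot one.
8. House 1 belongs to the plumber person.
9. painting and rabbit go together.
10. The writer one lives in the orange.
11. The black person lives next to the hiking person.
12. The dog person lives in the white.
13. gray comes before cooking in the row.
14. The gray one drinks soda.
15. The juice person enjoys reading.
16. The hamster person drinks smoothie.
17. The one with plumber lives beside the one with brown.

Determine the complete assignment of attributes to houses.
Solution:

House | Job | Color | Hobby | Drink | Pet
-----------------------------------------
  1   | plumber | black | reading | juice | parrot
  2   | chef | brown | hiking | smoothie | hamster
  3   | writer | orange | painting | tea | rabbit
  4   | pilot | gray | gardening | soda | cat
  5   | nurse | white | cooking | coffee | dog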